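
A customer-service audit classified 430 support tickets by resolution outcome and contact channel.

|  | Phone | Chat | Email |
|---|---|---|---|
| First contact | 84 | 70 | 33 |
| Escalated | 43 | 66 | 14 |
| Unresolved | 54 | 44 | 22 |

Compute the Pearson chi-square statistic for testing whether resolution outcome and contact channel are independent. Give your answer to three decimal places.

10.179

Row totals: 187, 123, 120. Column totals: 181, 180, 69. Grand total N = 430.
Expected counts (row total × column total / N):
  First contact, Phone: 187×181/430 = 78.7140
  First contact, Chat: 187×180/430 = 78.2791
  First contact, Email: 187×69/430 = 30.0070
  Escalated, Phone: 123×181/430 = 51.7744
  Escalated, Chat: 123×180/430 = 51.4884
  Escalated, Email: 123×69/430 = 19.7372
  Unresolved, Phone: 120×181/430 = 50.5116
  Unresolved, Chat: 120×180/430 = 50.2326
  Unresolved, Email: 120×69/430 = 19.2558
Contributions (O − E)²/E:
  (84 − 78.7140)²/78.7140 = 0.3550
  (70 − 78.2791)²/78.2791 = 0.8756
  (33 − 30.0070)²/30.0070 = 0.2985
  (43 − 51.7744)²/51.7744 = 1.4870
  (66 − 51.4884)²/51.4884 = 4.0900
  (14 − 19.7372)²/19.7372 = 1.6677
  (54 − 50.5116)²/50.5116 = 0.2409
  (44 − 50.2326)²/50.2326 = 0.7733
  (22 − 19.2558)²/19.2558 = 0.3911
χ² = 0.3550 + 0.8756 + 0.2985 + 1.4870 + 4.0900 + 1.6677 + 0.2409 + 0.7733 + 0.3911 = 10.179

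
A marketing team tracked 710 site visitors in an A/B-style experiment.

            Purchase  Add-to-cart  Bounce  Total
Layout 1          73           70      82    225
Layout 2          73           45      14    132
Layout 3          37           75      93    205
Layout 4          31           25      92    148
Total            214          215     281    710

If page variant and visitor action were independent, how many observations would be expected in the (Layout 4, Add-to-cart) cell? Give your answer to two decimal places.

Row total (Layout 4) = 148; column total (Add-to-cart) = 215; grand total N = 710.
Expected count = (row total × column total) / N = 148 × 215 / 710 = 44.82.

44.82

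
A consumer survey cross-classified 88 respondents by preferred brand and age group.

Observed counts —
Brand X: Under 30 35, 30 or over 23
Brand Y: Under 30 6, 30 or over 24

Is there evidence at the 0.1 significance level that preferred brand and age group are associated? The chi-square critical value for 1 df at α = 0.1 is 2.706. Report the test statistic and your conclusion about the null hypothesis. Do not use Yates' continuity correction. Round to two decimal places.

12.93; reject H₀

Row totals: 58, 30. Column totals: 41, 47. Grand total N = 88.
Expected counts (row total × column total / N):
  Brand X, Under 30: 58×41/88 = 27.023
  Brand X, 30 or over: 58×47/88 = 30.977
  Brand Y, Under 30: 30×41/88 = 13.977
  Brand Y, 30 or over: 30×47/88 = 16.023
Contributions (O − E)²/E:
  (35 − 27.023)²/27.023 = 2.3548
  (23 − 30.977)²/30.977 = 2.0542
  (6 − 13.977)²/13.977 = 4.5527
  (24 − 16.023)²/16.023 = 3.9713
χ² = 2.3548 + 2.0542 + 4.5527 + 3.9713 = 12.93
df = (2−1)(2−1) = 1. Since 12.93 > 2.706, reject the null hypothesis of independence at α = 0.1.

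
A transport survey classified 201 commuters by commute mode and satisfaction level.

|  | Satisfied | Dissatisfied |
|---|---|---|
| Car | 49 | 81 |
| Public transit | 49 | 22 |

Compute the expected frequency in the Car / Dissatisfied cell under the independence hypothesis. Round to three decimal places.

66.617

Row total (Car) = 130; column total (Dissatisfied) = 103; grand total N = 201.
Expected count = (row total × column total) / N = 130 × 103 / 201 = 66.617.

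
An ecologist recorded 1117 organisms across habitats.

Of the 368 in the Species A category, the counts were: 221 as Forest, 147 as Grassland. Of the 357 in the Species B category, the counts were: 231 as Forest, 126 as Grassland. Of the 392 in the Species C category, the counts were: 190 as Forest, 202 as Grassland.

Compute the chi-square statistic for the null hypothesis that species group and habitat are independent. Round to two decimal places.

Row totals: 368, 357, 392. Column totals: 642, 475. Grand total N = 1117.
Expected counts (row total × column total / N):
  Species A, Forest: 368×642/1117 = 211.509
  Species A, Grassland: 368×475/1117 = 156.491
  Species B, Forest: 357×642/1117 = 205.187
  Species B, Grassland: 357×475/1117 = 151.813
  Species C, Forest: 392×642/1117 = 225.303
  Species C, Grassland: 392×475/1117 = 166.697
Contributions (O − E)²/E:
  (221 − 211.509)²/211.509 = 0.4259
  (147 − 156.491)²/156.491 = 0.5756
  (231 − 205.187)²/205.187 = 3.2473
  (126 − 151.813)²/151.813 = 4.3890
  (190 − 225.303)²/225.303 = 5.5317
  (202 − 166.697)²/166.697 = 7.4765
χ² = 0.4259 + 0.5756 + 3.2473 + 4.3890 + 5.5317 + 7.4765 = 21.65

21.65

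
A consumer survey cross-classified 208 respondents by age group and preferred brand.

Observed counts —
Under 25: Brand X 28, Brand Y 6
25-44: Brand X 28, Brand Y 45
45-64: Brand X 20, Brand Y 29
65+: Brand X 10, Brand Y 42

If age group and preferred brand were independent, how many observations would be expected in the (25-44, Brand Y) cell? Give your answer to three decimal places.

42.817

Row total (25-44) = 73; column total (Brand Y) = 122; grand total N = 208.
Expected count = (row total × column total) / N = 73 × 122 / 208 = 42.817.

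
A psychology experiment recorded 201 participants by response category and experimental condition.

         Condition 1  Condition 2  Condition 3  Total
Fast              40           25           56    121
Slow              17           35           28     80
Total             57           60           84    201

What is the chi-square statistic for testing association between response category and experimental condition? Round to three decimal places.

12.435

Grand total N = 201.
Expected counts (row total × column total / N):
  Fast, Condition 1: 121×57/201 = 34.3134
  Fast, Condition 2: 121×60/201 = 36.1194
  Fast, Condition 3: 121×84/201 = 50.5672
  Slow, Condition 1: 80×57/201 = 22.6866
  Slow, Condition 2: 80×60/201 = 23.8806
  Slow, Condition 3: 80×84/201 = 33.4328
Contributions (O − E)²/E:
  (40 − 34.3134)²/34.3134 = 0.9424
  (25 − 36.1194)²/36.1194 = 3.4231
  (56 − 50.5672)²/50.5672 = 0.5837
  (17 − 22.6866)²/22.6866 = 1.4254
  (35 − 23.8806)²/23.8806 = 5.1775
  (28 − 33.4328)²/33.4328 = 0.8828
χ² = 0.9424 + 3.4231 + 0.5837 + 1.4254 + 5.1775 + 0.8828 = 12.435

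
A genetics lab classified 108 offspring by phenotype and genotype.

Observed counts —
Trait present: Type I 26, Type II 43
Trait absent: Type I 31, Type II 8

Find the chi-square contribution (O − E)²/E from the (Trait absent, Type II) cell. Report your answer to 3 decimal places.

5.892

Row total (Trait absent) = 39; column total (Type II) = 51; N = 108.
Expected count E = 39 × 51 / 108 = 18.4167.
Contribution = (O − E)²/E = (8 − 18.4167)² / 18.4167 = 5.892.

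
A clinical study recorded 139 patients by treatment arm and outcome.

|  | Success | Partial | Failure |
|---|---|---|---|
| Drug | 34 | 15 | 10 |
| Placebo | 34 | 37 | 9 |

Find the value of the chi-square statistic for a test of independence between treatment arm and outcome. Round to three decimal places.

6.332

Row totals: 59, 80. Column totals: 68, 52, 19. Grand total N = 139.
Expected counts (row total × column total / N):
  Drug, Success: 59×68/139 = 28.86331
  Drug, Partial: 59×52/139 = 22.07194
  Drug, Failure: 59×19/139 = 8.06475
  Placebo, Success: 80×68/139 = 39.13669
  Placebo, Partial: 80×52/139 = 29.92806
  Placebo, Failure: 80×19/139 = 10.93525
Contributions (O − E)²/E:
  (34 − 28.86331)²/28.86331 = 0.9142
  (15 − 22.07194)²/22.07194 = 2.2659
  (10 − 8.06475)²/8.06475 = 0.4644
  (34 − 39.13669)²/39.13669 = 0.6742
  (37 − 29.92806)²/29.92806 = 1.6711
  (9 − 10.93525)²/10.93525 = 0.3425
χ² = 0.9142 + 2.2659 + 0.4644 + 0.6742 + 1.6711 + 0.3425 = 6.332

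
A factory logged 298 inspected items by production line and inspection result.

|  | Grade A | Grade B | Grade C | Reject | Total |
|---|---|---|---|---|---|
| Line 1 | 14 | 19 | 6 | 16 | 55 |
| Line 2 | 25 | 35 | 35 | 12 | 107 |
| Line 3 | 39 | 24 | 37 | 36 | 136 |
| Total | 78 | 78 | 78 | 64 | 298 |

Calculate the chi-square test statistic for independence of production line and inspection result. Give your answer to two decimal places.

22.66

Grand total N = 298.
Expected counts (row total × column total / N):
  Line 1, Grade A: 55×78/298 = 14.396
  Line 1, Grade B: 55×78/298 = 14.396
  Line 1, Grade C: 55×78/298 = 14.396
  Line 1, Reject: 55×64/298 = 11.812
  Line 2, Grade A: 107×78/298 = 28.007
  Line 2, Grade B: 107×78/298 = 28.007
  Line 2, Grade C: 107×78/298 = 28.007
  Line 2, Reject: 107×64/298 = 22.980
  Line 3, Grade A: 136×78/298 = 35.597
  Line 3, Grade B: 136×78/298 = 35.597
  Line 3, Grade C: 136×78/298 = 35.597
  Line 3, Reject: 136×64/298 = 29.208
Contributions (O − E)²/E:
  (14 − 14.396)²/14.396 = 0.0109
  (19 − 14.396)²/14.396 = 1.4724
  (6 − 14.396)²/14.396 = 4.8967
  (16 − 11.812)²/11.812 = 1.4849
  (25 − 28.007)²/28.007 = 0.3228
  (35 − 28.007)²/28.007 = 1.7461
  (35 − 28.007)²/28.007 = 1.7461
  (12 − 22.980)²/22.980 = 5.2463
  (39 − 35.597)²/35.597 = 0.3253
  (24 − 35.597)²/35.597 = 3.7781
  (37 − 35.597)²/35.597 = 0.0553
  (36 − 29.208)²/29.208 = 1.5794
χ² = 0.0109 + 1.4724 + 4.8967 + 1.4849 + 0.3228 + 1.7461 + 1.7461 + 5.2463 + 0.3253 + 3.7781 + 0.0553 + 1.5794 = 22.66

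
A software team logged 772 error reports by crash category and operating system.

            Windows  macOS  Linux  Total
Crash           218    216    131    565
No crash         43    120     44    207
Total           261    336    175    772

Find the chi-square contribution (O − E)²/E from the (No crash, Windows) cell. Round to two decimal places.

Row total (No crash) = 207; column total (Windows) = 261; N = 772.
Expected count E = 207 × 261 / 772 = 69.983.
Contribution = (O − E)²/E = (43 − 69.983)² / 69.983 = 10.40.

10.40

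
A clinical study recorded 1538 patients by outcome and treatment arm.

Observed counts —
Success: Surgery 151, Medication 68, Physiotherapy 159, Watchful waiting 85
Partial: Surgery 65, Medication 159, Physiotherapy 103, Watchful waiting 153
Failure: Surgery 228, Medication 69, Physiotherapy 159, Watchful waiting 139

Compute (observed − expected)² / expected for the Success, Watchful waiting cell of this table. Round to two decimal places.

Row total (Success) = 463; column total (Watchful waiting) = 377; N = 1538.
Expected count E = 463 × 377 / 1538 = 113.492.
Contribution = (O − E)²/E = (85 − 113.492)² / 113.492 = 7.15.

7.15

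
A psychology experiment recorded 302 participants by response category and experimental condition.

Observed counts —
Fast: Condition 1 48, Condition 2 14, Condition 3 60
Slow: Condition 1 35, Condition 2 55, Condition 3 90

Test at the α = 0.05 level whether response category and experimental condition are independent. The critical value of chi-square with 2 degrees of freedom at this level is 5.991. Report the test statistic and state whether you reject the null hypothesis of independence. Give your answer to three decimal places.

Row totals: 122, 180. Column totals: 83, 69, 150. Grand total N = 302.
Expected counts (row total × column total / N):
  Fast, Condition 1: 122×83/302 = 33.5298
  Fast, Condition 2: 122×69/302 = 27.8742
  Fast, Condition 3: 122×150/302 = 60.5960
  Slow, Condition 1: 180×83/302 = 49.4702
  Slow, Condition 2: 180×69/302 = 41.1258
  Slow, Condition 3: 180×150/302 = 89.4040
Contributions (O − E)²/E:
  (48 − 33.5298)²/33.5298 = 6.2448
  (14 − 27.8742)²/27.8742 = 6.9058
  (60 − 60.5960)²/60.5960 = 0.0059
  (35 − 49.4702)²/49.4702 = 4.2326
  (55 − 41.1258)²/41.1258 = 4.6806
  (90 − 89.4040)²/89.4040 = 0.0040
χ² = 6.2448 + 6.9058 + 0.0059 + 4.2326 + 4.6806 + 0.0040 = 22.074
df = (2−1)(3−1) = 2. Since 22.074 > 5.991, reject the null hypothesis of independence at α = 0.05.

22.074; reject H₀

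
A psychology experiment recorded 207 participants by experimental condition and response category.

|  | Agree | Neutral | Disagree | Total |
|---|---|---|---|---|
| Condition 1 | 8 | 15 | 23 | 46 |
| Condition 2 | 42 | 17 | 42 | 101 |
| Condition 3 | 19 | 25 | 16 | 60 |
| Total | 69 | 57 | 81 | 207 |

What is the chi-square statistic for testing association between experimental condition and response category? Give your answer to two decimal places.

Grand total N = 207.
Expected counts (row total × column total / N):
  Condition 1, Agree: 46×69/207 = 15.333
  Condition 1, Neutral: 46×57/207 = 12.667
  Condition 1, Disagree: 46×81/207 = 18.000
  Condition 2, Agree: 101×69/207 = 33.667
  Condition 2, Neutral: 101×57/207 = 27.812
  Condition 2, Disagree: 101×81/207 = 39.522
  Condition 3, Agree: 60×69/207 = 20.000
  Condition 3, Neutral: 60×57/207 = 16.522
  Condition 3, Disagree: 60×81/207 = 23.478
Contributions (O − E)²/E:
  (8 − 15.333)²/15.333 = 3.5070
  (15 − 12.667)²/12.667 = 0.4297
  (23 − 18.000)²/18.000 = 1.3889
  (42 − 33.667)²/33.667 = 2.0625
  (17 − 27.812)²/27.812 = 4.2032
  (42 − 39.522)²/39.522 = 0.1554
  (19 − 20.000)²/20.000 = 0.0500
  (25 − 16.522)²/16.522 = 4.3504
  (16 − 23.478)²/23.478 = 2.3818
χ² = 3.5070 + 0.4297 + 1.3889 + 2.0625 + 4.2032 + 0.1554 + 0.0500 + 4.3504 + 2.3818 = 18.53

18.53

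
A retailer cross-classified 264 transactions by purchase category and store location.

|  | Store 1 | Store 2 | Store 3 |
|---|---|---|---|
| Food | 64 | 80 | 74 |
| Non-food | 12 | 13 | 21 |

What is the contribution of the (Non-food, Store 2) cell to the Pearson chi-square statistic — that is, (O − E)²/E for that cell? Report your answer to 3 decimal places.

Row total (Non-food) = 46; column total (Store 2) = 93; N = 264.
Expected count E = 46 × 93 / 264 = 16.2045.
Contribution = (O − E)²/E = (13 − 16.2045)² / 16.2045 = 0.634.

0.634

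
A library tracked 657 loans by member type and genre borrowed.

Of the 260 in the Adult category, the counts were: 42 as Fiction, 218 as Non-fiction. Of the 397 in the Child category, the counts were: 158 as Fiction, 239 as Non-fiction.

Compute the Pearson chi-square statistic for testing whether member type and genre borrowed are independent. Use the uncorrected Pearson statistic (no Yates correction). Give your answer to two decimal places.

Row totals: 260, 397. Column totals: 200, 457. Grand total N = 657.
Expected counts (row total × column total / N):
  Adult, Fiction: 260×200/657 = 79.148
  Adult, Non-fiction: 260×457/657 = 180.852
  Child, Fiction: 397×200/657 = 120.852
  Child, Non-fiction: 397×457/657 = 276.148
Contributions (O − E)²/E:
  (42 − 79.148)²/79.148 = 17.4354
  (218 − 180.852)²/180.852 = 7.6304
  (158 − 120.852)²/120.852 = 11.4187
  (239 − 276.148)²/276.148 = 4.9972
χ² = 17.4354 + 7.6304 + 11.4187 + 4.9972 = 41.48

41.48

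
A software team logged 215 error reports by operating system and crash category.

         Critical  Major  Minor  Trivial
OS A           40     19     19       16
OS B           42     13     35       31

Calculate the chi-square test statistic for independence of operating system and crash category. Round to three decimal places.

Row totals: 94, 121. Column totals: 82, 32, 54, 47. Grand total N = 215.
Expected counts (row total × column total / N):
  OS A, Critical: 94×82/215 = 35.8512
  OS A, Major: 94×32/215 = 13.9907
  OS A, Minor: 94×54/215 = 23.6093
  OS A, Trivial: 94×47/215 = 20.5488
  OS B, Critical: 121×82/215 = 46.1488
  OS B, Major: 121×32/215 = 18.0093
  OS B, Minor: 121×54/215 = 30.3907
  OS B, Trivial: 121×47/215 = 26.4512
Contributions (O − E)²/E:
  (40 − 35.8512)²/35.8512 = 0.4801
  (19 − 13.9907)²/13.9907 = 1.7936
  (19 − 23.6093)²/23.6093 = 0.8999
  (16 − 20.5488)²/20.5488 = 1.0069
  (42 − 46.1488)²/46.1488 = 0.3730
  (13 − 18.0093)²/18.0093 = 1.3933
  (35 − 30.3907)²/30.3907 = 0.6991
  (31 − 26.4512)²/26.4512 = 0.7823
χ² = 0.4801 + 1.7936 + 0.8999 + 1.0069 + 0.3730 + 1.3933 + 0.6991 + 0.7823 = 7.428

7.428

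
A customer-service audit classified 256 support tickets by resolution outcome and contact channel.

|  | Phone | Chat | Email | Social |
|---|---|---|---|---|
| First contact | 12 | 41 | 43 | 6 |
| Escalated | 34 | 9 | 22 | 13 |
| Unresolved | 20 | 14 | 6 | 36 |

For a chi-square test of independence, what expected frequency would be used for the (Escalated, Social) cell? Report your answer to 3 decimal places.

Row total (Escalated) = 78; column total (Social) = 55; grand total N = 256.
Expected count = (row total × column total) / N = 78 × 55 / 256 = 16.758.

16.758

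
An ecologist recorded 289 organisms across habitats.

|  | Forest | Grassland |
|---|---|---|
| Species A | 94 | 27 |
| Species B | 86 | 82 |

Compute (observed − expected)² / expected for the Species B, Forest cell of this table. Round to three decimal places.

3.319

Row total (Species B) = 168; column total (Forest) = 180; N = 289.
Expected count E = 168 × 180 / 289 = 104.63668.
Contribution = (O − E)²/E = (86 − 104.63668)² / 104.63668 = 3.319.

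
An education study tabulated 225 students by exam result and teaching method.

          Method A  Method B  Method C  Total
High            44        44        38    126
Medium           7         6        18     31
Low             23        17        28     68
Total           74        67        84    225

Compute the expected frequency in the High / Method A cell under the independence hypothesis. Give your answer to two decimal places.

Row total (High) = 126; column total (Method A) = 74; grand total N = 225.
Expected count = (row total × column total) / N = 126 × 74 / 225 = 41.44.

41.44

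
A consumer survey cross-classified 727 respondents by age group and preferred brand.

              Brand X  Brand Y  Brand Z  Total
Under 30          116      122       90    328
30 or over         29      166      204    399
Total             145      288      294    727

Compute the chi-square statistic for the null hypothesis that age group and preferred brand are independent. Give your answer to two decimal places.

Grand total N = 727.
Expected counts (row total × column total / N):
  Under 30, Brand X: 328×145/727 = 65.420
  Under 30, Brand Y: 328×288/727 = 129.937
  Under 30, Brand Z: 328×294/727 = 132.644
  30 or over, Brand X: 399×145/727 = 79.580
  30 or over, Brand Y: 399×288/727 = 158.063
  30 or over, Brand Z: 399×294/727 = 161.356
Contributions (O − E)²/E:
  (116 − 65.420)²/65.420 = 39.1063
  (122 − 129.937)²/129.937 = 0.4848
  (90 − 132.644)²/132.644 = 13.7097
  (29 − 79.580)²/79.580 = 32.1480
  (166 − 158.063)²/158.063 = 0.3985
  (204 − 161.356)²/161.356 = 11.2702
χ² = 39.1063 + 0.4848 + 13.7097 + 32.1480 + 0.3985 + 11.2702 = 97.12

97.12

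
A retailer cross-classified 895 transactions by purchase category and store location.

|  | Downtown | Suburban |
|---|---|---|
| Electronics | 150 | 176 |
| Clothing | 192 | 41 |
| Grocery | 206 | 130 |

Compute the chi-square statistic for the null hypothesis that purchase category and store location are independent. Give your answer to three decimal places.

Row totals: 326, 233, 336. Column totals: 548, 347. Grand total N = 895.
Expected counts (row total × column total / N):
  Electronics, Downtown: 326×548/895 = 199.6067
  Electronics, Suburban: 326×347/895 = 126.3933
  Clothing, Downtown: 233×548/895 = 142.6637
  Clothing, Suburban: 233×347/895 = 90.3363
  Grocery, Downtown: 336×548/895 = 205.7296
  Grocery, Suburban: 336×347/895 = 130.2704
Contributions (O − E)²/E:
  (150 − 199.6067)²/199.6067 = 12.3284
  (176 − 126.3933)²/126.3933 = 19.4696
  (192 − 142.6637)²/142.6637 = 17.0616
  (41 − 90.3363)²/90.3363 = 26.9445
  (206 − 205.7296)²/205.7296 = 0.0004
  (130 − 130.2704)²/130.2704 = 0.0006
χ² = 12.3284 + 19.4696 + 17.0616 + 26.9445 + 0.0004 + 0.0006 = 75.805

75.805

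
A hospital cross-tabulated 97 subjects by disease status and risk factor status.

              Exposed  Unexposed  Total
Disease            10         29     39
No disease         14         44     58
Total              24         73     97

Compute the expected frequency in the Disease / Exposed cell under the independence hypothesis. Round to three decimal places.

9.649

Row total (Disease) = 39; column total (Exposed) = 24; grand total N = 97.
Expected count = (row total × column total) / N = 39 × 24 / 97 = 9.649.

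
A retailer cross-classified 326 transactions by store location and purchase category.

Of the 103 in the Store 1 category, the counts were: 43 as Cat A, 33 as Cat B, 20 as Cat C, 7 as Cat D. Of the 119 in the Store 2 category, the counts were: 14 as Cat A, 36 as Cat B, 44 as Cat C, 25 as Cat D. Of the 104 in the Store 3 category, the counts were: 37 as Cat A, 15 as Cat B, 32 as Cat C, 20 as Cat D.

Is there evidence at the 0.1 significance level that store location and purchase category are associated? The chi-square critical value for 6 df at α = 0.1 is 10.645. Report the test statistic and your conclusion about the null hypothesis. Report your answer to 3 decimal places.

41.208; reject H₀

Row totals: 103, 119, 104. Column totals: 94, 84, 96, 52. Grand total N = 326.
Expected counts (row total × column total / N):
  Store 1, Cat A: 103×94/326 = 29.6994
  Store 1, Cat B: 103×84/326 = 26.5399
  Store 1, Cat C: 103×96/326 = 30.3313
  Store 1, Cat D: 103×52/326 = 16.4294
  Store 2, Cat A: 119×94/326 = 34.3129
  Store 2, Cat B: 119×84/326 = 30.6626
  Store 2, Cat C: 119×96/326 = 35.0429
  Store 2, Cat D: 119×52/326 = 18.9816
  Store 3, Cat A: 104×94/326 = 29.9877
  Store 3, Cat B: 104×84/326 = 26.7975
  Store 3, Cat C: 104×96/326 = 30.6258
  Store 3, Cat D: 104×52/326 = 16.5890
Contributions (O − E)²/E:
  (43 − 29.6994)²/29.6994 = 5.9565
  (33 − 26.5399)²/26.5399 = 1.5725
  (20 − 30.3313)²/30.3313 = 3.5190
  (7 − 16.4294)²/16.4294 = 5.4119
  (14 − 34.3129)²/34.3129 = 12.0250
  (36 − 30.6626)²/30.6626 = 0.9291
  (44 − 35.0429)²/35.0429 = 2.2895
  (25 − 18.9816)²/18.9816 = 1.9082
  (37 − 29.9877)²/29.9877 = 1.6398
  (15 − 26.7975)²/26.7975 = 5.1938
  (32 − 30.6258)²/30.6258 = 0.0617
  (20 − 16.5890)²/16.5890 = 0.7014
χ² = 5.9565 + 1.5725 + 3.5190 + 5.4119 + 12.0250 + 0.9291 + 2.2895 + 1.9082 + 1.6398 + 5.1938 + 0.0617 + 0.7014 = 41.208
df = (3−1)(4−1) = 6. Since 41.208 > 10.645, reject the null hypothesis of independence at α = 0.1.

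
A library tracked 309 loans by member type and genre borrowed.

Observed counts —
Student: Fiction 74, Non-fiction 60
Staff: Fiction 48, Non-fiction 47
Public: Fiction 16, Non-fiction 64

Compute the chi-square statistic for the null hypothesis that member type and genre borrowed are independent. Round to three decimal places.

Row totals: 134, 95, 80. Column totals: 138, 171. Grand total N = 309.
Expected counts (row total × column total / N):
  Student, Fiction: 134×138/309 = 59.8447
  Student, Non-fiction: 134×171/309 = 74.1553
  Staff, Fiction: 95×138/309 = 42.4272
  Staff, Non-fiction: 95×171/309 = 52.5728
  Public, Fiction: 80×138/309 = 35.7282
  Public, Non-fiction: 80×171/309 = 44.2718
Contributions (O − E)²/E:
  (74 − 59.8447)²/59.8447 = 3.3482
  (60 − 74.1553)²/74.1553 = 2.7021
  (48 − 42.4272)²/42.4272 = 0.7320
  (47 − 52.5728)²/52.5728 = 0.5907
  (16 − 35.7282)²/35.7282 = 10.8934
  (64 − 44.2718)²/44.2718 = 8.7912
χ² = 3.3482 + 2.7021 + 0.7320 + 0.5907 + 10.8934 + 8.7912 = 27.058

27.058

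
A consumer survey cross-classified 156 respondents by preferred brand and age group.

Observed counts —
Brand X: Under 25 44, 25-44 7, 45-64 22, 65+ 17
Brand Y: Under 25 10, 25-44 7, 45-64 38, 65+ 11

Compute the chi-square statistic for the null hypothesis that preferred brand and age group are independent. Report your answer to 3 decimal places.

23.832

Row totals: 90, 66. Column totals: 54, 14, 60, 28. Grand total N = 156.
Expected counts (row total × column total / N):
  Brand X, Under 25: 90×54/156 = 31.1538
  Brand X, 25-44: 90×14/156 = 8.0769
  Brand X, 45-64: 90×60/156 = 34.6154
  Brand X, 65+: 90×28/156 = 16.1538
  Brand Y, Under 25: 66×54/156 = 22.8462
  Brand Y, 25-44: 66×14/156 = 5.9231
  Brand Y, 45-64: 66×60/156 = 25.3846
  Brand Y, 65+: 66×28/156 = 11.8462
Contributions (O − E)²/E:
  (44 − 31.1538)²/31.1538 = 5.2971
  (7 − 8.0769)²/8.0769 = 0.1436
  (22 − 34.6154)²/34.6154 = 4.5976
  (17 − 16.1538)²/16.1538 = 0.0443
  (10 − 22.8462)²/22.8462 = 7.2233
  (7 − 5.9231)²/5.9231 = 0.1958
  (38 − 25.3846)²/25.3846 = 6.2695
  (11 − 11.8462)²/11.8462 = 0.0604
χ² = 5.2971 + 0.1436 + 4.5976 + 0.0443 + 7.2233 + 0.1958 + 6.2695 + 0.0604 = 23.832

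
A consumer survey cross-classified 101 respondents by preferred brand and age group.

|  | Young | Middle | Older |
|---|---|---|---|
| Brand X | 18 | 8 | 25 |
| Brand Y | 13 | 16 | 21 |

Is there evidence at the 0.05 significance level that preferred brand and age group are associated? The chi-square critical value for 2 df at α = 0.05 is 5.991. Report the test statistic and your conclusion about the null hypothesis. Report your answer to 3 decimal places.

Row totals: 51, 50. Column totals: 31, 24, 46. Grand total N = 101.
Expected counts (row total × column total / N):
  Brand X, Young: 51×31/101 = 15.6535
  Brand X, Middle: 51×24/101 = 12.1188
  Brand X, Older: 51×46/101 = 23.2277
  Brand Y, Young: 50×31/101 = 15.3465
  Brand Y, Middle: 50×24/101 = 11.8812
  Brand Y, Older: 50×46/101 = 22.7723
Contributions (O − E)²/E:
  (18 − 15.6535)²/15.6535 = 0.3517
  (8 − 12.1188)²/12.1188 = 1.3999
  (25 − 23.2277)²/23.2277 = 0.1352
  (13 − 15.3465)²/15.3465 = 0.3588
  (16 − 11.8812)²/11.8812 = 1.4278
  (21 − 22.7723)²/22.7723 = 0.1379
χ² = 0.3517 + 1.3999 + 0.1352 + 0.3588 + 1.4278 + 0.1379 = 3.811
df = (2−1)(3−1) = 2. Since 3.811 < 5.991, fail to reject the null hypothesis of independence at α = 0.05.

3.811; fail to reject H₀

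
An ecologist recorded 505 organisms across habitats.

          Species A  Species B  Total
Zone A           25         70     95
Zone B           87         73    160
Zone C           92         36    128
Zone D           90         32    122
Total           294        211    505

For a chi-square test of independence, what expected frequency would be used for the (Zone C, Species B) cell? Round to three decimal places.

Row total (Zone C) = 128; column total (Species B) = 211; grand total N = 505.
Expected count = (row total × column total) / N = 128 × 211 / 505 = 53.481.

53.481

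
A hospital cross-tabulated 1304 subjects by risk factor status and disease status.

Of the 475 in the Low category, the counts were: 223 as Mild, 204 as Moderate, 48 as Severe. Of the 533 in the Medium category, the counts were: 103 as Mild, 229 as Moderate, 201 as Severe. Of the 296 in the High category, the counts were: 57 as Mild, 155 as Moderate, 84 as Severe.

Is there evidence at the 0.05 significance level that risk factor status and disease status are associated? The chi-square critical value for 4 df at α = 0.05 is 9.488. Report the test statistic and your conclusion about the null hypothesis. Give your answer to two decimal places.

Row totals: 475, 533, 296. Column totals: 383, 588, 333. Grand total N = 1304.
Expected counts (row total × column total / N):
  Low, Mild: 475×383/1304 = 139.513
  Low, Moderate: 475×588/1304 = 214.187
  Low, Severe: 475×333/1304 = 121.300
  Medium, Mild: 533×383/1304 = 156.548
  Medium, Moderate: 533×588/1304 = 240.340
  Medium, Severe: 533×333/1304 = 136.111
  High, Mild: 296×383/1304 = 86.939
  High, Moderate: 296×588/1304 = 133.472
  High, Severe: 296×333/1304 = 75.589
Contributions (O − E)²/E:
  (223 − 139.513)²/139.513 = 49.9601
  (204 − 214.187)²/214.187 = 0.4845
  (48 − 121.300)²/121.300 = 44.2942
  (103 − 156.548)²/156.548 = 18.3164
  (229 − 240.340)²/240.340 = 0.5351
  (201 − 136.111)²/136.111 = 30.9349
  (57 − 86.939)²/86.939 = 10.3100
  (155 − 133.472)²/133.472 = 3.4723
  (84 − 75.589)²/75.589 = 0.9359
χ² = 49.9601 + 0.4845 + 44.2942 + 18.3164 + 0.5351 + 30.9349 + 10.3100 + 3.4723 + 0.9359 = 159.24
df = (3−1)(3−1) = 4. Since 159.24 > 9.488, reject the null hypothesis of independence at α = 0.05.

159.24; reject H₀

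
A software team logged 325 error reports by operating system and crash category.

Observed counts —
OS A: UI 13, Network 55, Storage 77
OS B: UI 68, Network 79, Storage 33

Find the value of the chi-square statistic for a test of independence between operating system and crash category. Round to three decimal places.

56.126

Row totals: 145, 180. Column totals: 81, 134, 110. Grand total N = 325.
Expected counts (row total × column total / N):
  OS A, UI: 145×81/325 = 36.1385
  OS A, Network: 145×134/325 = 59.7846
  OS A, Storage: 145×110/325 = 49.0769
  OS B, UI: 180×81/325 = 44.8615
  OS B, Network: 180×134/325 = 74.2154
  OS B, Storage: 180×110/325 = 60.9231
Contributions (O − E)²/E:
  (13 − 36.1385)²/36.1385 = 14.8150
  (55 − 59.7846)²/59.7846 = 0.3829
  (77 − 49.0769)²/49.0769 = 15.8873
  (68 − 44.8615)²/44.8615 = 11.9343
  (79 − 74.2154)²/74.2154 = 0.3085
  (33 − 60.9231)²/60.9231 = 12.7981
χ² = 14.8150 + 0.3829 + 15.8873 + 11.9343 + 0.3085 + 12.7981 = 56.126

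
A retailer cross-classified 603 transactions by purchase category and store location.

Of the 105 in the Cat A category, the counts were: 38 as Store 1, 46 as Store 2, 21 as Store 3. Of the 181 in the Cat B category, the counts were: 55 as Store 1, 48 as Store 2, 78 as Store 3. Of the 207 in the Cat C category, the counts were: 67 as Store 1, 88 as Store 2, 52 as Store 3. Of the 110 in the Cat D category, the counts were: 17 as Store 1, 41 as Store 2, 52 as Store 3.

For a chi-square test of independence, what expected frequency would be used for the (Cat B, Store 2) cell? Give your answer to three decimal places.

Row total (Cat B) = 181; column total (Store 2) = 223; grand total N = 603.
Expected count = (row total × column total) / N = 181 × 223 / 603 = 66.937.

66.937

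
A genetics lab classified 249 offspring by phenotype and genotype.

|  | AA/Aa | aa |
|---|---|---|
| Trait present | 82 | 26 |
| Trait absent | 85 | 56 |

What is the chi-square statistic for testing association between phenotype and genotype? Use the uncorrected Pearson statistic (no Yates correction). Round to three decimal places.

Row totals: 108, 141. Column totals: 167, 82. Grand total N = 249.
Expected counts (row total × column total / N):
  Trait present, AA/Aa: 108×167/249 = 72.4337
  Trait present, aa: 108×82/249 = 35.5663
  Trait absent, AA/Aa: 141×167/249 = 94.5663
  Trait absent, aa: 141×82/249 = 46.4337
Contributions (O − E)²/E:
  (82 − 72.4337)²/72.4337 = 1.2634
  (26 − 35.5663)²/35.5663 = 2.5731
  (85 − 94.5663)²/94.5663 = 0.9677
  (56 − 46.4337)²/46.4337 = 1.9709
χ² = 1.2634 + 2.5731 + 0.9677 + 1.9709 = 6.775

6.775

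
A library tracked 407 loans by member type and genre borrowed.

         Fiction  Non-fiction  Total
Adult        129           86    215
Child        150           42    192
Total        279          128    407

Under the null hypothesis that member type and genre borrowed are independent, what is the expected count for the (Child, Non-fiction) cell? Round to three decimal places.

Row total (Child) = 192; column total (Non-fiction) = 128; grand total N = 407.
Expected count = (row total × column total) / N = 192 × 128 / 407 = 60.383.

60.383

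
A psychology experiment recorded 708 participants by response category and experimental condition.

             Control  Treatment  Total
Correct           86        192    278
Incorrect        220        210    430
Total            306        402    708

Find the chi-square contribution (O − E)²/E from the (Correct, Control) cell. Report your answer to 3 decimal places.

9.708

Row total (Correct) = 278; column total (Control) = 306; N = 708.
Expected count E = 278 × 306 / 708 = 120.1525.
Contribution = (O − E)²/E = (86 − 120.1525)² / 120.1525 = 9.708.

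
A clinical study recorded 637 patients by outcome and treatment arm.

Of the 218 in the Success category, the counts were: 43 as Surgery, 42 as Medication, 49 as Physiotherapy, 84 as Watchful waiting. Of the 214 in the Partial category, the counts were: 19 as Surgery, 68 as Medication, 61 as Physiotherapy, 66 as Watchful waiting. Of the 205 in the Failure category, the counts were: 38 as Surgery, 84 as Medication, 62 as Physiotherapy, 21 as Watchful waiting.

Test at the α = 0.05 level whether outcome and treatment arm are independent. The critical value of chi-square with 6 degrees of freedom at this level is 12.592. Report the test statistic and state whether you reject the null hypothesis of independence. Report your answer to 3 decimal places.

Row totals: 218, 214, 205. Column totals: 100, 194, 172, 171. Grand total N = 637.
Expected counts (row total × column total / N):
  Success, Surgery: 218×100/637 = 34.2229
  Success, Medication: 218×194/637 = 66.3925
  Success, Physiotherapy: 218×172/637 = 58.8634
  Success, Watchful waiting: 218×171/637 = 58.5212
  Partial, Surgery: 214×100/637 = 33.5950
  Partial, Medication: 214×194/637 = 65.1743
  Partial, Physiotherapy: 214×172/637 = 57.7834
  Partial, Watchful waiting: 214×171/637 = 57.4474
  Failure, Surgery: 205×100/637 = 32.1821
  Failure, Medication: 205×194/637 = 62.4333
  Failure, Physiotherapy: 205×172/637 = 55.3532
  Failure, Watchful waiting: 205×171/637 = 55.0314
Contributions (O − E)²/E:
  (43 − 34.2229)²/34.2229 = 2.2511
  (42 − 66.3925)²/66.3925 = 8.9618
  (49 − 58.8634)²/58.8634 = 1.6528
  (84 − 58.5212)²/58.5212 = 11.0929
  (19 − 33.5950)²/33.5950 = 6.3406
  (68 − 65.1743)²/65.1743 = 0.1225
  (61 − 57.7834)²/57.7834 = 0.1791
  (66 − 57.4474)²/57.4474 = 1.2733
  (38 − 32.1821)²/32.1821 = 1.0518
  (84 − 62.4333)²/62.4333 = 7.4499
  (62 − 55.3532)²/55.3532 = 0.7981
  (21 − 55.0314)²/55.0314 = 21.0450
χ² = 2.2511 + 8.9618 + 1.6528 + 11.0929 + 6.3406 + 0.1225 + 0.1791 + 1.2733 + 1.0518 + 7.4499 + 0.7981 + 21.0450 = 62.219
df = (3−1)(4−1) = 6. Since 62.219 > 12.592, reject the null hypothesis of independence at α = 0.05.

62.219; reject H₀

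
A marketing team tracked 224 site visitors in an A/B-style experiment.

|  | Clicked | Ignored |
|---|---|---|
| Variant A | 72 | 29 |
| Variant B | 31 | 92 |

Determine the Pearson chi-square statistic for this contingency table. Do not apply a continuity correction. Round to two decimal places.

47.42

Row totals: 101, 123. Column totals: 103, 121. Grand total N = 224.
Expected counts (row total × column total / N):
  Variant A, Clicked: 101×103/224 = 46.442
  Variant A, Ignored: 101×121/224 = 54.558
  Variant B, Clicked: 123×103/224 = 56.558
  Variant B, Ignored: 123×121/224 = 66.442
Contributions (O − E)²/E:
  (72 − 46.442)²/46.442 = 14.0651
  (29 − 54.558)²/54.558 = 11.9728
  (31 − 56.558)²/56.558 = 11.5494
  (92 − 66.442)²/66.442 = 9.8313
χ² = 14.0651 + 11.9728 + 11.5494 + 9.8313 = 47.42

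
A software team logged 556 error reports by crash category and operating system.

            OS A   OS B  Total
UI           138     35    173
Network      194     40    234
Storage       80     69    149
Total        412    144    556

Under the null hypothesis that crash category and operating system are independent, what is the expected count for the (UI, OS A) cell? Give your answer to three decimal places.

Row total (UI) = 173; column total (OS A) = 412; grand total N = 556.
Expected count = (row total × column total) / N = 173 × 412 / 556 = 128.194.

128.194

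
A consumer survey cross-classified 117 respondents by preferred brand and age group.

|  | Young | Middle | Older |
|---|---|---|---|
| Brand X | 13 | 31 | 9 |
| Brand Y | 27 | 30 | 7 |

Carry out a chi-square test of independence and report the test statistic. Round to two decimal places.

Row totals: 53, 64. Column totals: 40, 61, 16. Grand total N = 117.
Expected counts (row total × column total / N):
  Brand X, Young: 53×40/117 = 18.120
  Brand X, Middle: 53×61/117 = 27.632
  Brand X, Older: 53×16/117 = 7.248
  Brand Y, Young: 64×40/117 = 21.880
  Brand Y, Middle: 64×61/117 = 33.368
  Brand Y, Older: 64×16/117 = 8.752
Contributions (O − E)²/E:
  (13 − 18.120)²/18.120 = 1.4467
  (31 − 27.632)²/27.632 = 0.4105
  (9 − 7.248)²/7.248 = 0.4235
  (27 − 21.880)²/21.880 = 1.1981
  (30 − 33.368)²/33.368 = 0.3399
  (7 − 8.752)²/8.752 = 0.3507
χ² = 1.4467 + 0.4105 + 0.4235 + 1.1981 + 0.3399 + 0.3507 = 4.17

4.17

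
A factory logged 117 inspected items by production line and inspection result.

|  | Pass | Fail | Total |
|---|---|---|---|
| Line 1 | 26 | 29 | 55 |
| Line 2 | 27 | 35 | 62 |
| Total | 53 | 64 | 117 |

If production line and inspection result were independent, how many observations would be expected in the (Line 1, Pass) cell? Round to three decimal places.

Row total (Line 1) = 55; column total (Pass) = 53; grand total N = 117.
Expected count = (row total × column total) / N = 55 × 53 / 117 = 24.915.

24.915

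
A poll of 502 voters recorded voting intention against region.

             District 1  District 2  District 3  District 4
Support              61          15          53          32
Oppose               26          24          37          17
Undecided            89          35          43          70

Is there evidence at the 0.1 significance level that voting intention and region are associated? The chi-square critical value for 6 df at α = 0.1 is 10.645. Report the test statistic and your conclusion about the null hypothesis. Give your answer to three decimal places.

Row totals: 161, 104, 237. Column totals: 176, 74, 133, 119. Grand total N = 502.
Expected counts (row total × column total / N):
  Support, District 1: 161×176/502 = 56.4462
  Support, District 2: 161×74/502 = 23.7331
  Support, District 3: 161×133/502 = 42.6554
  Support, District 4: 161×119/502 = 38.1653
  Oppose, District 1: 104×176/502 = 36.4622
  Oppose, District 2: 104×74/502 = 15.3307
  Oppose, District 3: 104×133/502 = 27.5538
  Oppose, District 4: 104×119/502 = 24.6534
  Undecided, District 1: 237×176/502 = 83.0916
  Undecided, District 2: 237×74/502 = 34.9363
  Undecided, District 3: 237×133/502 = 62.7908
  Undecided, District 4: 237×119/502 = 56.1813
Contributions (O − E)²/E:
  (61 − 56.4462)²/56.4462 = 0.3674
  (15 − 23.7331)²/23.7331 = 3.2135
  (53 − 42.6554)²/42.6554 = 2.5087
  (32 − 38.1653)²/38.1653 = 0.9960
  (26 − 36.4622)²/36.4622 = 3.0019
  (24 − 15.3307)²/15.3307 = 4.9024
  (37 − 27.5538)²/27.5538 = 3.2384
  (17 − 24.6534)²/24.6534 = 2.3759
  (89 − 83.0916)²/83.0916 = 0.4201
  (35 − 34.9363)²/34.9363 = 0.0001
  (43 − 62.7908)²/62.7908 = 6.2378
  (70 − 56.1813)²/56.1813 = 3.3989
χ² = 0.3674 + 3.2135 + 2.5087 + 0.9960 + 3.0019 + 4.9024 + 3.2384 + 2.3759 + 0.4201 + 0.0001 + 6.2378 + 3.3989 = 30.661
df = (3−1)(4−1) = 6. Since 30.661 > 10.645, reject the null hypothesis of independence at α = 0.1.

30.661; reject H₀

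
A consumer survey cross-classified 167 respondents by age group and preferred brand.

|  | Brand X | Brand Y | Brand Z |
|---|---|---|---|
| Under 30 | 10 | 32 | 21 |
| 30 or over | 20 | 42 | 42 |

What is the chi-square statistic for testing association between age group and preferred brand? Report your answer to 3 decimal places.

Row totals: 63, 104. Column totals: 30, 74, 63. Grand total N = 167.
Expected counts (row total × column total / N):
  Under 30, Brand X: 63×30/167 = 11.3174
  Under 30, Brand Y: 63×74/167 = 27.9162
  Under 30, Brand Z: 63×63/167 = 23.7665
  30 or over, Brand X: 104×30/167 = 18.6826
  30 or over, Brand Y: 104×74/167 = 46.0838
  30 or over, Brand Z: 104×63/167 = 39.2335
Contributions (O − E)²/E:
  (10 − 11.3174)²/11.3174 = 0.1534
  (32 − 27.9162)²/27.9162 = 0.5974
  (21 − 23.7665)²/23.7665 = 0.3220
  (20 − 18.6826)²/18.6826 = 0.0929
  (42 − 46.0838)²/46.0838 = 0.3619
  (42 − 39.2335)²/39.2335 = 0.1951
χ² = 0.1534 + 0.5974 + 0.3220 + 0.0929 + 0.3619 + 0.1951 = 1.723

1.723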